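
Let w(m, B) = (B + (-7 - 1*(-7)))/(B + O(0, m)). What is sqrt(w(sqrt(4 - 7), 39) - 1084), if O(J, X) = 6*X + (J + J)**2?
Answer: sqrt((-14079 - 2168*I*sqrt(3))/(13 + 2*I*sqrt(3))) ≈ 0.0038 - 32.91*I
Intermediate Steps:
O(J, X) = 4*J**2 + 6*X (O(J, X) = 6*X + (2*J)**2 = 6*X + 4*J**2 = 4*J**2 + 6*X)
w(m, B) = B/(B + 6*m) (w(m, B) = (B + (-7 - 1*(-7)))/(B + (4*0**2 + 6*m)) = (B + (-7 + 7))/(B + (4*0 + 6*m)) = (B + 0)/(B + (0 + 6*m)) = B/(B + 6*m))
sqrt(w(sqrt(4 - 7), 39) - 1084) = sqrt(39/(39 + 6*sqrt(4 - 7)) - 1084) = sqrt(39/(39 + 6*sqrt(-3)) - 1084) = sqrt(39/(39 + 6*(I*sqrt(3))) - 1084) = sqrt(39/(39 + 6*I*sqrt(3)) - 1084) = sqrt(-1084 + 39/(39 + 6*I*sqrt(3)))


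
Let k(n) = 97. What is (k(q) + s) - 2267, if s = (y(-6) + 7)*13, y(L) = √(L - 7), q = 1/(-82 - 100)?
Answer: -2079 + 13*I*√13 ≈ -2079.0 + 46.872*I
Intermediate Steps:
q = -1/182 (q = 1/(-182) = -1/182 ≈ -0.0054945)
y(L) = √(-7 + L)
s = 91 + 13*I*√13 (s = (√(-7 - 6) + 7)*13 = (√(-13) + 7)*13 = (I*√13 + 7)*13 = (7 + I*√13)*13 = 91 + 13*I*√13 ≈ 91.0 + 46.872*I)
(k(q) + s) - 2267 = (97 + (91 + 13*I*√13)) - 2267 = (188 + 13*I*√13) - 2267 = -2079 + 13*I*√13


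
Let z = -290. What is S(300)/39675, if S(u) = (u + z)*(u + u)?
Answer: 80/529 ≈ 0.15123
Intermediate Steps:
S(u) = 2*u*(-290 + u) (S(u) = (u - 290)*(u + u) = (-290 + u)*(2*u) = 2*u*(-290 + u))
S(300)/39675 = (2*300*(-290 + 300))/39675 = (2*300*10)*(1/39675) = 6000*(1/39675) = 80/529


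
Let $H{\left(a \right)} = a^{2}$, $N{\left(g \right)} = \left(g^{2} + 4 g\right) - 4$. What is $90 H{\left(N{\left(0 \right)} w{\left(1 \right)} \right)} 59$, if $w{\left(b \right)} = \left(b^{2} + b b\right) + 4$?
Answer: $3058560$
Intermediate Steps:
$N{\left(g \right)} = -4 + g^{2} + 4 g$
$w{\left(b \right)} = 4 + 2 b^{2}$ ($w{\left(b \right)} = \left(b^{2} + b^{2}\right) + 4 = 2 b^{2} + 4 = 4 + 2 b^{2}$)
$90 H{\left(N{\left(0 \right)} w{\left(1 \right)} \right)} 59 = 90 \left(\left(-4 + 0^{2} + 4 \cdot 0\right) \left(4 + 2 \cdot 1^{2}\right)\right)^{2} \cdot 59 = 90 \left(\left(-4 + 0 + 0\right) \left(4 + 2 \cdot 1\right)\right)^{2} \cdot 59 = 90 \left(- 4 \left(4 + 2\right)\right)^{2} \cdot 59 = 90 \left(\left(-4\right) 6\right)^{2} \cdot 59 = 90 \left(-24\right)^{2} \cdot 59 = 90 \cdot 576 \cdot 59 = 51840 \cdot 59 = 3058560$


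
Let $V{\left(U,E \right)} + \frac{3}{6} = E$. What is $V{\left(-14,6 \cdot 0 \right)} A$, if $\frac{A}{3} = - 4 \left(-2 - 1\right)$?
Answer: $-18$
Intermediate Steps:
$V{\left(U,E \right)} = - \frac{1}{2} + E$
$A = 36$ ($A = 3 \left(- 4 \left(-2 - 1\right)\right) = 3 \left(\left(-4\right) \left(-3\right)\right) = 3 \cdot 12 = 36$)
$V{\left(-14,6 \cdot 0 \right)} A = \left(- \frac{1}{2} + 6 \cdot 0\right) 36 = \left(- \frac{1}{2} + 0\right) 36 = \left(- \frac{1}{2}\right) 36 = -18$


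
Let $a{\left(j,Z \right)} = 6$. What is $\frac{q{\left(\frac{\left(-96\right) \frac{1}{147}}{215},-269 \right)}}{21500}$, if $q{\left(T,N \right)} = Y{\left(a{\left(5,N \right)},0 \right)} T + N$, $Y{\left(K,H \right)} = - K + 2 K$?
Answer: $- \frac{2834107}{226502500} \approx -0.012512$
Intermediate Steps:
$Y{\left(K,H \right)} = K$
$q{\left(T,N \right)} = N + 6 T$ ($q{\left(T,N \right)} = 6 T + N = N + 6 T$)
$\frac{q{\left(\frac{\left(-96\right) \frac{1}{147}}{215},-269 \right)}}{21500} = \frac{-269 + 6 \frac{\left(-96\right) \frac{1}{147}}{215}}{21500} = \left(-269 + 6 \left(-96\right) \frac{1}{147} \cdot \frac{1}{215}\right) \frac{1}{21500} = \left(-269 + 6 \left(\left(- \frac{32}{49}\right) \frac{1}{215}\right)\right) \frac{1}{21500} = \left(-269 + 6 \left(- \frac{32}{10535}\right)\right) \frac{1}{21500} = \left(-269 - \frac{192}{10535}\right) \frac{1}{21500} = \left(- \frac{2834107}{10535}\right) \frac{1}{21500} = - \frac{2834107}{226502500}$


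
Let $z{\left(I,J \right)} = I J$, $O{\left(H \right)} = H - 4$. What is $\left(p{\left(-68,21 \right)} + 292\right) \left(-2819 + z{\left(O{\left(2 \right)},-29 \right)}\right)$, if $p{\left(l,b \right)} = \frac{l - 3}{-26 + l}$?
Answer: $- \frac{75979959}{94} \approx -8.083 \cdot 10^{5}$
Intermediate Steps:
$p{\left(l,b \right)} = \frac{-3 + l}{-26 + l}$
$O{\left(H \right)} = -4 + H$
$\left(p{\left(-68,21 \right)} + 292\right) \left(-2819 + z{\left(O{\left(2 \right)},-29 \right)}\right) = \left(\frac{-3 - 68}{-26 - 68} + 292\right) \left(-2819 + \left(-4 + 2\right) \left(-29\right)\right) = \left(\frac{1}{-94} \left(-71\right) + 292\right) \left(-2819 - -58\right) = \left(\left(- \frac{1}{94}\right) \left(-71\right) + 292\right) \left(-2819 + 58\right) = \left(\frac{71}{94} + 292\right) \left(-2761\right) = \frac{27519}{94} \left(-2761\right) = - \frac{75979959}{94}$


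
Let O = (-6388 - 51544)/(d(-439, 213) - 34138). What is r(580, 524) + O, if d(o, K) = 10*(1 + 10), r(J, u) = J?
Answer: 4948543/8507 ≈ 581.70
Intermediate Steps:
d(o, K) = 110 (d(o, K) = 10*11 = 110)
O = 14483/8507 (O = (-6388 - 51544)/(110 - 34138) = -57932/(-34028) = -57932*(-1/34028) = 14483/8507 ≈ 1.7025)
r(580, 524) + O = 580 + 14483/8507 = 4948543/8507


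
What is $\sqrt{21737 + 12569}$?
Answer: $\sqrt{34306} \approx 185.22$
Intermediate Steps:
$\sqrt{21737 + 12569} = \sqrt{34306}$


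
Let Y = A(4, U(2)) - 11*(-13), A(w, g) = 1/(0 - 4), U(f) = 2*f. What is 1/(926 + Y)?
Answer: 4/4275 ≈ 0.00093567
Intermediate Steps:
A(w, g) = -¼ (A(w, g) = 1/(-4) = -¼)
Y = 571/4 (Y = -¼ - 11*(-13) = -¼ + 143 = 571/4 ≈ 142.75)
1/(926 + Y) = 1/(926 + 571/4) = 1/(4275/4) = 4/4275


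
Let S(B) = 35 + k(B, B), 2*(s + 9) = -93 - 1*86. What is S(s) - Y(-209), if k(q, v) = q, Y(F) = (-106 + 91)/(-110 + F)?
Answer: -40543/638 ≈ -63.547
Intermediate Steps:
Y(F) = -15/(-110 + F)
s = -197/2 (s = -9 + (-93 - 1*86)/2 = -9 + (-93 - 86)/2 = -9 + (1/2)*(-179) = -9 - 179/2 = -197/2 ≈ -98.500)
S(B) = 35 + B
S(s) - Y(-209) = (35 - 197/2) - (-15)/(-110 - 209) = -127/2 - (-15)/(-319) = -127/2 - (-15)*(-1)/319 = -127/2 - 1*15/319 = -127/2 - 15/319 = -40543/638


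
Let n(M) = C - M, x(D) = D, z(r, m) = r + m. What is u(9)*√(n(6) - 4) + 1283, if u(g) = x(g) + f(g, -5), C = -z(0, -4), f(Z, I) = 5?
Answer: 1283 + 14*I*√6 ≈ 1283.0 + 34.293*I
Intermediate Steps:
z(r, m) = m + r
C = 4 (C = -(-4 + 0) = -1*(-4) = 4)
u(g) = 5 + g (u(g) = g + 5 = 5 + g)
n(M) = 4 - M
u(9)*√(n(6) - 4) + 1283 = (5 + 9)*√((4 - 1*6) - 4) + 1283 = 14*√((4 - 6) - 4) + 1283 = 14*√(-2 - 4) + 1283 = 14*√(-6) + 1283 = 14*(I*√6) + 1283 = 14*I*√6 + 1283 = 1283 + 14*I*√6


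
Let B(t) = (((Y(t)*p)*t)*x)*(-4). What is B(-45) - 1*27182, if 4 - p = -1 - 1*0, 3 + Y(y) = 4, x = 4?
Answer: -23582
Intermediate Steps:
Y(y) = 1 (Y(y) = -3 + 4 = 1)
p = 5 (p = 4 - (-1 - 1*0) = 4 - (-1 + 0) = 4 - 1*(-1) = 4 + 1 = 5)
B(t) = -80*t (B(t) = (((1*5)*t)*4)*(-4) = ((5*t)*4)*(-4) = (20*t)*(-4) = -80*t)
B(-45) - 1*27182 = -80*(-45) - 1*27182 = 3600 - 27182 = -23582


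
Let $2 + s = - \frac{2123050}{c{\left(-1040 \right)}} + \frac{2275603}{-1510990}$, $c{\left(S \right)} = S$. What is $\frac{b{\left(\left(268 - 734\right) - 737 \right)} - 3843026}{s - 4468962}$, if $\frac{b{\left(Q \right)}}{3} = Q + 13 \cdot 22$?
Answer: $\frac{23243722356920}{26997910654777} \approx 0.86094$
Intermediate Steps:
$s = \frac{12316914743}{6043960}$ ($s = -2 + \left(- \frac{2123050}{-1040} + \frac{2275603}{-1510990}\right) = -2 + \left(\left(-2123050\right) \left(- \frac{1}{1040}\right) + 2275603 \left(- \frac{1}{1510990}\right)\right) = -2 + \left(\frac{212305}{104} - \frac{2275603}{1510990}\right) = -2 + \frac{12329002663}{6043960} = \frac{12316914743}{6043960} \approx 2037.9$)
$b{\left(Q \right)} = 858 + 3 Q$ ($b{\left(Q \right)} = 3 \left(Q + 13 \cdot 22\right) = 3 \left(Q + 286\right) = 3 \left(286 + Q\right) = 858 + 3 Q$)
$\frac{b{\left(\left(268 - 734\right) - 737 \right)} - 3843026}{s - 4468962} = \frac{\left(858 + 3 \left(\left(268 - 734\right) - 737\right)\right) - 3843026}{\frac{12316914743}{6043960} - 4468962} = \frac{\left(858 + 3 \left(-466 - 737\right)\right) - 3843026}{- \frac{26997910654777}{6043960}} = \left(\left(858 + 3 \left(-1203\right)\right) - 3843026\right) \left(- \frac{6043960}{26997910654777}\right) = \left(\left(858 - 3609\right) - 3843026\right) \left(- \frac{6043960}{26997910654777}\right) = \left(-2751 - 3843026\right) \left(- \frac{6043960}{26997910654777}\right) = \left(-3845777\right) \left(- \frac{6043960}{26997910654777}\right) = \frac{23243722356920}{26997910654777}$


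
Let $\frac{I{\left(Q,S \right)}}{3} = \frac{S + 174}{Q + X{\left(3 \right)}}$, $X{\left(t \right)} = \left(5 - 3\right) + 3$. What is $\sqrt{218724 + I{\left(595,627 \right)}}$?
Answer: $\frac{\sqrt{87491202}}{20} \approx 467.68$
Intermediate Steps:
$X{\left(t \right)} = 5$ ($X{\left(t \right)} = 2 + 3 = 5$)
$I{\left(Q,S \right)} = \frac{3 \left(174 + S\right)}{5 + Q}$ ($I{\left(Q,S \right)} = 3 \frac{S + 174}{Q + 5} = 3 \frac{174 + S}{5 + Q} = \frac{3 \left(174 + S\right)}{5 + Q}$)
$\sqrt{218724 + I{\left(595,627 \right)}} = \sqrt{218724 + \frac{3 \left(174 + 627\right)}{5 + 595}} = \sqrt{218724 + 3 \cdot \frac{1}{600} \cdot 801} = \sqrt{218724 + \frac{801}{200}} = \sqrt{\frac{43745601}{200}} = \frac{\sqrt{87491202}}{20}$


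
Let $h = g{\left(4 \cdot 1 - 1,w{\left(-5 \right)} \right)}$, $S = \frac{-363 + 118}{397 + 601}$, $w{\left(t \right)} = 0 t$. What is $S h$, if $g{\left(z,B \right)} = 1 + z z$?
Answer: $- \frac{1225}{499} \approx -2.4549$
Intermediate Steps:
$w{\left(t \right)} = 0$
$g{\left(z,B \right)} = 1 + z^{2}$
$S = - \frac{245}{998} \approx -0.24549$
$h = 10$ ($h = 1 + \left(4 \cdot 1 - 1\right)^{2} = 1 + \left(4 - 1\right)^{2} = 1 + 3^{2} = 1 + 9 = 10$)
$S h = \left(- \frac{245}{998}\right) 10 = - \frac{1225}{499}$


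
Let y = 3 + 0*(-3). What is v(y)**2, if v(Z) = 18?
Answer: 324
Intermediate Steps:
y = 3 (y = 3 + 0 = 3)
v(y)**2 = 18**2 = 324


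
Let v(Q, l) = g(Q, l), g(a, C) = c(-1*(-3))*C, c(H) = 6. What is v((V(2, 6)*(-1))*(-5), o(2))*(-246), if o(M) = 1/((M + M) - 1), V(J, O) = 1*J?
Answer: -492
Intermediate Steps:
V(J, O) = J
o(M) = 1/(-1 + 2*M) (o(M) = 1/(2*M - 1) = 1/(-1 + 2*M))
g(a, C) = 6*C
v(Q, l) = 6*l
v((V(2, 6)*(-1))*(-5), o(2))*(-246) = (6/(-1 + 2*2))*(-246) = (6/(-1 + 4))*(-246) = (6/3)*(-246) = (6*(⅓))*(-246) = 2*(-246) = -492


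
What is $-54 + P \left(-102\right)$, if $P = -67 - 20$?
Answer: $8820$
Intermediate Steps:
$P = -87$ ($P = -67 - 20 = -87$)
$-54 + P \left(-102\right) = -54 - -8874 = -54 + 8874 = 8820$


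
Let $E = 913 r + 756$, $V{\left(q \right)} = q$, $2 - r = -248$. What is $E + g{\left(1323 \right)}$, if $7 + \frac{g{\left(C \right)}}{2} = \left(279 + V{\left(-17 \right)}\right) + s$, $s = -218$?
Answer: $229080$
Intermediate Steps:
$r = 250$ ($r = 2 - -248 = 2 + 248 = 250$)
$g{\left(C \right)} = 74$ ($g{\left(C \right)} = -14 + 2 \left(\left(279 - 17\right) - 218\right) = -14 + 2 \left(262 - 218\right) = -14 + 2 \cdot 44 = -14 + 88 = 74$)
$E = 229006$ ($E = 913 \cdot 250 + 756 = 228250 + 756 = 229006$)
$E + g{\left(1323 \right)} = 229006 + 74 = 229080$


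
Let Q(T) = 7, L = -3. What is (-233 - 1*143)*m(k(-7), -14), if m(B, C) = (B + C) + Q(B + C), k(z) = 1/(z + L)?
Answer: 13348/5 ≈ 2669.6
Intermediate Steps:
k(z) = 1/(-3 + z) (k(z) = 1/(z - 3) = 1/(-3 + z))
m(B, C) = 7 + B + C (m(B, C) = (B + C) + 7 = 7 + B + C)
(-233 - 1*143)*m(k(-7), -14) = (-233 - 1*143)*(7 + 1/(-3 - 7) - 14) = (-233 - 143)*(7 + 1/(-10) - 14) = -376*(7 - ⅒ - 14) = -376*(-71/10) = 13348/5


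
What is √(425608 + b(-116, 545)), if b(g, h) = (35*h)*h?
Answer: 3*√1202387 ≈ 3289.6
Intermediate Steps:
b(g, h) = 35*h²
√(425608 + b(-116, 545)) = √(425608 + 35*545²) = √(425608 + 35*297025) = √(425608 + 10395875) = √10821483 = 3*√1202387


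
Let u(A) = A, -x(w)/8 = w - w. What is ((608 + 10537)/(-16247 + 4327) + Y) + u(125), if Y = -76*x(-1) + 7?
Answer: 312459/2384 ≈ 131.06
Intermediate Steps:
x(w) = 0 (x(w) = -8*(w - w) = -8*0 = 0)
Y = 7 (Y = -76*0 + 7 = 0 + 7 = 7)
((608 + 10537)/(-16247 + 4327) + Y) + u(125) = ((608 + 10537)/(-16247 + 4327) + 7) + 125 = (11145/(-11920) + 7) + 125 = (11145*(-1/11920) + 7) + 125 = (-2229/2384 + 7) + 125 = 14459/2384 + 125 = 312459/2384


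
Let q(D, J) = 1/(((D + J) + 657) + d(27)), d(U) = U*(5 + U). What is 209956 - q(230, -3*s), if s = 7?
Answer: 363223879/1730 ≈ 2.0996e+5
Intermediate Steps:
q(D, J) = 1/(1521 + D + J) (q(D, J) = 1/(((D + J) + 657) + 27*(5 + 27)) = 1/((657 + D + J) + 27*32) = 1/((657 + D + J) + 864) = 1/(1521 + D + J))
209956 - q(230, -3*s) = 209956 - 1/(1521 + 230 - 3*7) = 209956 - 1/(1521 + 230 - 21) = 209956 - 1/1730 = 363223879/1730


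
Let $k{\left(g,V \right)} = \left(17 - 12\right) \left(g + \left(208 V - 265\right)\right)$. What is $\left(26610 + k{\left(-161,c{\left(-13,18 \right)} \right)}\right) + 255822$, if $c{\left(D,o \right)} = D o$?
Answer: $36942$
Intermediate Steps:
$k{\left(g,V \right)} = -1325 + 5 g + 1040 V$ ($k{\left(g,V \right)} = 5 \left(g + \left(-265 + 208 V\right)\right) = 5 \left(-265 + g + 208 V\right) = -1325 + 5 g + 1040 V$)
$\left(26610 + k{\left(-161,c{\left(-13,18 \right)} \right)}\right) + 255822 = \left(26610 + \left(-1325 + 5 \left(-161\right) + 1040 \left(\left(-13\right) 18\right)\right)\right) + 255822 = \left(26610 - 245490\right) + 255822 = -218880 + 255822 = 36942$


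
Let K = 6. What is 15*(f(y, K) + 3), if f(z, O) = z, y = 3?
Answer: 90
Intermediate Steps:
15*(f(y, K) + 3) = 15*(3 + 3) = 15*6 = 90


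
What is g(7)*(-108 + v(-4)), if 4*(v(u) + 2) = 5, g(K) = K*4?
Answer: -3045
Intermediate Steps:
g(K) = 4*K
v(u) = -3/4 (v(u) = -2 + (1/4)*5 = -2 + 5/4 = -3/4)
g(7)*(-108 + v(-4)) = (4*7)*(-108 - 3/4) = 28*(-435/4) = -3045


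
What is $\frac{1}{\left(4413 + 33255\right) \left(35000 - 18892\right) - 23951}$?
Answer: $\frac{1}{606732193} \approx 1.6482 \cdot 10^{-9}$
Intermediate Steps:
$\frac{1}{\left(4413 + 33255\right) \left(35000 - 18892\right) - 23951} = \frac{1}{37668 \cdot 16108 - 23951} = \frac{1}{606756144 - 23951} = \frac{1}{606732193}$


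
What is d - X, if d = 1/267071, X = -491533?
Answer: 131274209844/267071 ≈ 4.9153e+5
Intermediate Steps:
d = 1/267071 ≈ 3.7443e-6
d - X = 1/267071 - 1*(-491533) = 1/267071 + 491533 = 131274209844/267071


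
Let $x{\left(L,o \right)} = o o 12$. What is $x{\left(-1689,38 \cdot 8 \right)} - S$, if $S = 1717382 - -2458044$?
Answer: $-3066434$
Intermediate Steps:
$S = 4175426$ ($S = 1717382 + 2458044 = 4175426$)
$x{\left(L,o \right)} = 12 o^{2}$ ($x{\left(L,o \right)} = o^{2} \cdot 12 = 12 o^{2}$)
$x{\left(-1689,38 \cdot 8 \right)} - S = 12 \left(38 \cdot 8\right)^{2} - 4175426 = 12 \cdot 304^{2} - 4175426 = 12 \cdot 92416 - 4175426 = 1108992 - 4175426 = -3066434$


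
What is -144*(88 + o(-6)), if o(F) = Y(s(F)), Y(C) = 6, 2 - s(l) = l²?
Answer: -13536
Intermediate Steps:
s(l) = 2 - l²
o(F) = 6
-144*(88 + o(-6)) = -144*(88 + 6) = -144*94 = -13536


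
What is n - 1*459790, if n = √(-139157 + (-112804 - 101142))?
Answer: -459790 + I*√353103 ≈ -4.5979e+5 + 594.22*I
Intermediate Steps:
n = I*√353103 (n = √(-139157 - 213946) = √(-353103) = I*√353103 ≈ 594.22*I)
n - 1*459790 = I*√353103 - 1*459790 = I*√353103 - 459790 = -459790 + I*√353103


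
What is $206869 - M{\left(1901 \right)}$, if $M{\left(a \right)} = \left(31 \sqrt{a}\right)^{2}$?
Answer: $-1619992$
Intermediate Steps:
$M{\left(a \right)} = 961 a$
$206869 - M{\left(1901 \right)} = 206869 - 961 \cdot 1901 = 206869 - 1826861 = -1619992$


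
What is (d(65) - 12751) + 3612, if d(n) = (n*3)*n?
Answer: 3536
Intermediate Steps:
d(n) = 3*n**2 (d(n) = (3*n)*n = 3*n**2)
(d(65) - 12751) + 3612 = (3*65**2 - 12751) + 3612 = (3*4225 - 12751) + 3612 = (12675 - 12751) + 3612 = -76 + 3612 = 3536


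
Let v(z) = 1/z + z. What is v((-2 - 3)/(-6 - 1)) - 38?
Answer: -1256/35 ≈ -35.886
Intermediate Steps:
v(z) = z + 1/z
v((-2 - 3)/(-6 - 1)) - 38 = ((-2 - 3)/(-6 - 1) + 1/((-2 - 3)/(-6 - 1))) - 38 = (-5/(-7) + 1/(-5/(-7))) - 38 = (-5*(-⅐) + 1/(-5*(-⅐))) - 38 = (5/7 + 1/(5/7)) - 38 = (5/7 + 7/5) - 38 = 74/35 - 38 = -1256/35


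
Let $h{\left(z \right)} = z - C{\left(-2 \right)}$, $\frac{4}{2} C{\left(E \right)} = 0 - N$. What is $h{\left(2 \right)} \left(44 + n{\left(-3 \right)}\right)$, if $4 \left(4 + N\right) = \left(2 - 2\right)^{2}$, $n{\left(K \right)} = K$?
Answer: $0$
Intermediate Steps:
$N = -4$ ($N = -4 + \frac{\left(2 - 2\right)^{2}}{4} = -4 + \frac{0^{2}}{4} = -4 + \frac{1}{4} \cdot 0 = -4 + 0 = -4$)
$C{\left(E \right)} = 2$ ($C{\left(E \right)} = \frac{0 - -4}{2} = \frac{0 + 4}{2} = \frac{1}{2} \cdot 4 = 2$)
$h{\left(z \right)} = -2 + z$ ($h{\left(z \right)} = z - 2 = -2 + z$)
$h{\left(2 \right)} \left(44 + n{\left(-3 \right)}\right) = \left(-2 + 2\right) \left(44 - 3\right) = 0 \cdot 41 = 0$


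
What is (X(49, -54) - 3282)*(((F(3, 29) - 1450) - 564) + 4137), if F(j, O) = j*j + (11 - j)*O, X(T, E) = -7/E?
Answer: -69825074/9 ≈ -7.7583e+6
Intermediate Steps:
F(j, O) = j**2 + O*(11 - j)
(X(49, -54) - 3282)*(((F(3, 29) - 1450) - 564) + 4137) = (-7/(-54) - 3282)*((((3**2 + 11*29 - 1*29*3) - 1450) - 564) + 4137) = (-7*(-1/54) - 3282)*((((9 + 319 - 87) - 1450) - 564) + 4137) = (7/54 - 3282)*(((241 - 1450) - 564) + 4137) = -177221*((-1209 - 564) + 4137)/54 = -177221*(-1773 + 4137)/54 = -177221/54*2364 = -69825074/9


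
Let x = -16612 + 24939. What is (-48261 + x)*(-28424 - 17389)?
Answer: 1829496342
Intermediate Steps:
x = 8327
(-48261 + x)*(-28424 - 17389) = (-48261 + 8327)*(-28424 - 17389) = -39934*(-45813) = 1829496342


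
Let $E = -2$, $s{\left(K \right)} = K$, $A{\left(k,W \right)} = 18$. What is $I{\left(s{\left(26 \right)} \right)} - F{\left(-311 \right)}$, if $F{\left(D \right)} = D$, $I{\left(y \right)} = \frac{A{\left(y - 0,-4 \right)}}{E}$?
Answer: $302$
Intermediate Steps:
$I{\left(y \right)} = -9$ ($I{\left(y \right)} = \frac{18}{-2} = 18 \left(- \frac{1}{2}\right) = -9$)
$I{\left(s{\left(26 \right)} \right)} - F{\left(-311 \right)} = -9 - -311 = -9 + 311 = 302$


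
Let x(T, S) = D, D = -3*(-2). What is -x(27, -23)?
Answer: -6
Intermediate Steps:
D = 6
x(T, S) = 6
-x(27, -23) = -1*6 = -6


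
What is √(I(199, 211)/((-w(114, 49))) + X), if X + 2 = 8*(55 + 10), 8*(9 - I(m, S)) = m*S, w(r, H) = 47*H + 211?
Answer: √13148135781/5028 ≈ 22.805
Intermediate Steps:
w(r, H) = 211 + 47*H
I(m, S) = 9 - S*m/8 (I(m, S) = 9 - m*S/8 = 9 - S*m/8)
X = 518 (X = -2 + 8*(55 + 10) = -2 + 8*65 = -2 + 520 = 518)
√(I(199, 211)/((-w(114, 49))) + X) = √((9 - ⅛*211*199)/((-(211 + 47*49))) + 518) = √((9 - 41989/8)/((-(211 + 2303))) + 518) = √(-41917/(8*((-1*2514))) + 518) = √(-41917/8/(-2514) + 518) = √(-41917/8*(-1/2514) + 518) = √(41917/20112 + 518) = √(10459933/20112) = √13148135781/5028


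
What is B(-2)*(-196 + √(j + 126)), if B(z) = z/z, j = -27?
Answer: -196 + 3*√11 ≈ -186.05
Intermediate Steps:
B(z) = 1
B(-2)*(-196 + √(j + 126)) = 1*(-196 + √(-27 + 126)) = 1*(-196 + √99) = 1*(-196 + 3*√11) = -196 + 3*√11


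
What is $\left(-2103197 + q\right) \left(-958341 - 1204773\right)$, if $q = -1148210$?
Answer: $7033164001398$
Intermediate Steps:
$\left(-2103197 + q\right) \left(-958341 - 1204773\right) = \left(-2103197 - 1148210\right) \left(-958341 - 1204773\right) = \left(-3251407\right) \left(-2163114\right) = 7033164001398$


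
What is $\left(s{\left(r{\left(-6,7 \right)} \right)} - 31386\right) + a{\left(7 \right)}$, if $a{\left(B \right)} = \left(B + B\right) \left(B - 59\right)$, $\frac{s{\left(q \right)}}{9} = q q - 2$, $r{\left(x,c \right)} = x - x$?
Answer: $-32132$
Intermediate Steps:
$r{\left(x,c \right)} = 0$
$s{\left(q \right)} = -18 + 9 q^{2}$ ($s{\left(q \right)} = 9 \left(q q - 2\right) = 9 \left(q^{2} - 2\right) = 9 \left(-2 + q^{2}\right) = -18 + 9 q^{2}$)
$a{\left(B \right)} = 2 B \left(-59 + B\right)$
$\left(s{\left(r{\left(-6,7 \right)} \right)} - 31386\right) + a{\left(7 \right)} = \left(\left(-18 + 9 \cdot 0^{2}\right) - 31386\right) + 2 \cdot 7 \left(-59 + 7\right) = \left(\left(-18 + 9 \cdot 0\right) - 31386\right) + 2 \cdot 7 \left(-52\right) = \left(\left(-18 + 0\right) - 31386\right) - 728 = \left(-18 - 31386\right) - 728 = -31404 - 728 = -32132$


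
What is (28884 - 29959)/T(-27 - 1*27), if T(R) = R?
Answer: 1075/54 ≈ 19.907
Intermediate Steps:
(28884 - 29959)/T(-27 - 1*27) = (28884 - 29959)/(-27 - 1*27) = -1075/(-27 - 27) = -1075/(-54) = -1075*(-1/54) = 1075/54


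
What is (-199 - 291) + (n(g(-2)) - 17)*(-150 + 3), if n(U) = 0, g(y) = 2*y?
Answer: 2009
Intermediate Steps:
(-199 - 291) + (n(g(-2)) - 17)*(-150 + 3) = (-199 - 291) + (0 - 17)*(-150 + 3) = -490 - 17*(-147) = -490 + 2499 = 2009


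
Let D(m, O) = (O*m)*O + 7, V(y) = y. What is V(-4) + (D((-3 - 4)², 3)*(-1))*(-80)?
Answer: 35836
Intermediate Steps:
D(m, O) = 7 + m*O² (D(m, O) = m*O² + 7 = 7 + m*O²)
V(-4) + (D((-3 - 4)², 3)*(-1))*(-80) = -4 + ((7 + (-3 - 4)²*3²)*(-1))*(-80) = -4 + ((7 + (-7)²*9)*(-1))*(-80) = -4 + ((7 + 49*9)*(-1))*(-80) = -4 + ((7 + 441)*(-1))*(-80) = -4 + (448*(-1))*(-80) = -4 - 448*(-80) = -4 + 35840 = 35836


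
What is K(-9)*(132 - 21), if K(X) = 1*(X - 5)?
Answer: -1554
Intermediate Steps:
K(X) = -5 + X (K(X) = 1*(-5 + X) = -5 + X)
K(-9)*(132 - 21) = (-5 - 9)*(132 - 21) = -14*111 = -1554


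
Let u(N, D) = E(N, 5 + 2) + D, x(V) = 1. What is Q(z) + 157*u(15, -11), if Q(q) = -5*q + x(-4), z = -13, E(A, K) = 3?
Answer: -1190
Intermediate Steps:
Q(q) = 1 - 5*q (Q(q) = -5*q + 1 = 1 - 5*q)
u(N, D) = 3 + D
Q(z) + 157*u(15, -11) = (1 - 5*(-13)) + 157*(3 - 11) = (1 + 65) + 157*(-8) = 66 - 1256 = -1190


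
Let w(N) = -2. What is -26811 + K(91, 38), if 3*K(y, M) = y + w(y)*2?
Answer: -26782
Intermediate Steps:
K(y, M) = -4/3 + y/3 (K(y, M) = (y - 2*2)/3 = (y - 4)/3 = (-4 + y)/3 = -4/3 + y/3)
-26811 + K(91, 38) = -26811 + (-4/3 + (⅓)*91) = -26811 + (-4/3 + 91/3) = -26811 + 29 = -26782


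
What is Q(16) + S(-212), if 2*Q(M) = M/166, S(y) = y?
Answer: -17592/83 ≈ -211.95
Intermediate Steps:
Q(M) = M/332 (Q(M) = (M/166)/2 = M/332)
Q(16) + S(-212) = (1/332)*16 - 212 = 4/83 - 212 = -17592/83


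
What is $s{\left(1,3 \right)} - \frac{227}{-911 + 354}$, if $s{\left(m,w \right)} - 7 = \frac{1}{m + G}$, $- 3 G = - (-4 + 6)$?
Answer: $\frac{22301}{2785} \approx 8.0075$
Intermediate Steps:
$G = \frac{2}{3}$ ($G = - \frac{\left(-1\right) \left(-4 + 6\right)}{3} = - \frac{\left(-1\right) 2}{3} = \left(- \frac{1}{3}\right) \left(-2\right) = \frac{2}{3} \approx 0.66667$)
$s{\left(m,w \right)} = 7 + \frac{1}{\frac{2}{3} + m}$ ($s{\left(m,w \right)} = 7 + \frac{1}{m + \frac{2}{3}} = 7 + \frac{1}{\frac{2}{3} + m}$)
$s{\left(1,3 \right)} - \frac{227}{-911 + 354} = \frac{17 + 21 \cdot 1}{2 + 3 \cdot 1} - \frac{227}{-911 + 354} = \frac{17 + 21}{2 + 3} - \frac{227}{-557} = \frac{1}{5} \cdot 38 - - \frac{227}{557} = \frac{1}{5} \cdot 38 + \frac{227}{557} = \frac{38}{5} + \frac{227}{557} = \frac{22301}{2785}$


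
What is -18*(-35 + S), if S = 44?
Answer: -162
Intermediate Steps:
-18*(-35 + S) = -18*(-35 + 44) = -18*9 = -162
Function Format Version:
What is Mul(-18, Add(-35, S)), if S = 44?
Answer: -162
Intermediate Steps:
Mul(-18, Add(-35, S)) = Mul(-18, Add(-35, 44)) = Mul(-18, 9) = -162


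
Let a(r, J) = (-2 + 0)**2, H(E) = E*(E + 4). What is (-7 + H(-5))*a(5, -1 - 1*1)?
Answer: -8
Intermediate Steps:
H(E) = E*(4 + E)
a(r, J) = 4 (a(r, J) = (-2)**2 = 4)
(-7 + H(-5))*a(5, -1 - 1*1) = (-7 - 5*(4 - 5))*4 = (-7 - 5*(-1))*4 = (-7 + 5)*4 = -2*4 = -8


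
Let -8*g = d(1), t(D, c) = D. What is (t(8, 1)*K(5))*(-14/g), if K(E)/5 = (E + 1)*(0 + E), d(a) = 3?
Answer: 44800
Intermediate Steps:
g = -3/8 (g = -⅛*3 = -3/8 ≈ -0.37500)
K(E) = 5*E*(1 + E) (K(E) = 5*((E + 1)*(0 + E)) = 5*((1 + E)*E) = 5*(E*(1 + E)) = 5*E*(1 + E))
(t(8, 1)*K(5))*(-14/g) = (8*(5*5*(1 + 5)))*(-14/(-3/8)) = (8*(5*5*6))*(-14*(-8/3)) = (8*150)*(112/3) = 1200*(112/3) = 44800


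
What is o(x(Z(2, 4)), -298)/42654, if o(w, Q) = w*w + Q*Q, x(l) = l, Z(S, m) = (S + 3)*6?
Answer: 44852/21327 ≈ 2.1031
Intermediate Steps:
Z(S, m) = 18 + 6*S (Z(S, m) = (3 + S)*6 = 18 + 6*S)
o(w, Q) = Q² + w² (o(w, Q) = w² + Q² = Q² + w²)
o(x(Z(2, 4)), -298)/42654 = ((-298)² + (18 + 6*2)²)/42654 = (88804 + (18 + 12)²)*(1/42654) = (88804 + 30²)*(1/42654) = (88804 + 900)*(1/42654) = 89704*(1/42654) = 44852/21327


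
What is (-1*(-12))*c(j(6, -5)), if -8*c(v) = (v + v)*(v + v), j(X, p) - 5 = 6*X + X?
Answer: -13254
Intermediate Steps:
j(X, p) = 5 + 7*X (j(X, p) = 5 + (6*X + X) = 5 + 7*X)
c(v) = -v**2/2 (c(v) = -(v + v)*(v + v)/8 = -2*v*2*v/8 = -v**2/2)
(-1*(-12))*c(j(6, -5)) = (-1*(-12))*(-(5 + 7*6)**2/2) = 12*(-(5 + 42)**2/2) = 12*(-1/2*47**2) = 12*(-1/2*2209) = 12*(-2209/2) = -13254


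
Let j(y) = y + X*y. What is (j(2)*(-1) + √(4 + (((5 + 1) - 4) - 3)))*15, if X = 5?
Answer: -180 + 15*√3 ≈ -154.02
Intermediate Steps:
j(y) = 6*y (j(y) = y + 5*y = 6*y)
(j(2)*(-1) + √(4 + (((5 + 1) - 4) - 3)))*15 = ((6*2)*(-1) + √(4 + (((5 + 1) - 4) - 3)))*15 = (12*(-1) + √(4 + ((6 - 4) - 3)))*15 = (-12 + √(4 + (2 - 3)))*15 = (-12 + √(4 - 1))*15 = (-12 + √3)*15 = -180 + 15*√3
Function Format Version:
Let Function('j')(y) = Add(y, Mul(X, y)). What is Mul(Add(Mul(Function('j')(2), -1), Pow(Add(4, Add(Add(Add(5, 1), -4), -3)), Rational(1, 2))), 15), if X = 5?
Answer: Add(-180, Mul(15, Pow(3, Rational(1, 2)))) ≈ -154.02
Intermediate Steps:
Function('j')(y) = Mul(6, y) (Function('j')(y) = Add(y, Mul(5, y)) = Mul(6, y))
Mul(Add(Mul(Function('j')(2), -1), Pow(Add(4, Add(Add(Add(5, 1), -4), -3)), Rational(1, 2))), 15) = Mul(Add(Mul(Mul(6, 2), -1), Pow(Add(4, Add(Add(Add(5, 1), -4), -3)), Rational(1, 2))), 15) = Mul(Add(Mul(12, -1), Pow(Add(4, Add(Add(6, -4), -3)), Rational(1, 2))), 15) = Mul(Add(-12, Pow(Add(4, Add(2, -3)), Rational(1, 2))), 15) = Mul(Add(-12, Pow(Add(4, -1), Rational(1, 2))), 15) = Mul(Add(-12, Pow(3, Rational(1, 2))), 15) = Add(-180, Mul(15, Pow(3, Rational(1, 2))))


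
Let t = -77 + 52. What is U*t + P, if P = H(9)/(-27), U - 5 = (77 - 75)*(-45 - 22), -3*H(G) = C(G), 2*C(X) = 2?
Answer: 261226/81 ≈ 3225.0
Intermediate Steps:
C(X) = 1 (C(X) = (1/2)*2 = 1)
H(G) = -1/3 (H(G) = -1/3*1 = -1/3)
U = -129 (U = 5 + (77 - 75)*(-45 - 22) = 5 + 2*(-67) = 5 - 134 = -129)
t = -25
P = 1/81 (P = -1/3/(-27) = -1/3*(-1/27) = 1/81 ≈ 0.012346)
U*t + P = -129*(-25) + 1/81 = 3225 + 1/81 = 261226/81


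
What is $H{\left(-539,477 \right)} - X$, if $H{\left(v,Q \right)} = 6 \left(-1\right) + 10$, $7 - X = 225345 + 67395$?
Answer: $292737$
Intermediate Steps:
$X = -292733$ ($X = 7 - \left(225345 + 67395\right) = 7 - 292740 = -292733$)
$H{\left(v,Q \right)} = 4$ ($H{\left(v,Q \right)} = -6 + 10 = 4$)
$H{\left(-539,477 \right)} - X = 4 - -292733 = 4 + 292733 = 292737$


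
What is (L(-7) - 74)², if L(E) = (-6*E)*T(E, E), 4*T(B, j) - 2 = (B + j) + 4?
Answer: 24964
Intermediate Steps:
T(B, j) = 3/2 + B/4 + j/4 (T(B, j) = ½ + ((B + j) + 4)/4 = ½ + (4 + B + j)/4 = ½ + (1 + B/4 + j/4) = 3/2 + B/4 + j/4)
L(E) = -6*E*(3/2 + E/2) (L(E) = (-6*E)*(3/2 + E/4 + E/4) = (-6*E)*(3/2 + E/2) = -6*E*(3/2 + E/2))
(L(-7) - 74)² = (-3*(-7)*(3 - 7) - 74)² = (-3*(-7)*(-4) - 74)² = (-84 - 74)² = (-158)² = 24964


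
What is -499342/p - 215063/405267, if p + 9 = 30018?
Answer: -69606886627/4053885801 ≈ -17.170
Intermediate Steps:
p = 30009 (p = -9 + 30018 = 30009)
-499342/p - 215063/405267 = -499342/30009 - 215063/405267 = -69606886627/4053885801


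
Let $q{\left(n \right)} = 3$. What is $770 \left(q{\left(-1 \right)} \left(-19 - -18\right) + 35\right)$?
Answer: $24640$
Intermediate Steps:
$770 \left(q{\left(-1 \right)} \left(-19 - -18\right) + 35\right) = 770 \left(3 \left(-19 - -18\right) + 35\right) = 770 \left(3 \left(-19 + 18\right) + 35\right) = 770 \left(3 \left(-1\right) + 35\right) = 770 \left(-3 + 35\right) = 770 \cdot 32 = 24640$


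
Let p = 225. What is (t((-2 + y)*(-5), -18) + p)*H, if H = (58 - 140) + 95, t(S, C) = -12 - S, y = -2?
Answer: 2509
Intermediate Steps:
H = 13 (H = -82 + 95 = 13)
(t((-2 + y)*(-5), -18) + p)*H = ((-12 - (-2 - 2)*(-5)) + 225)*13 = ((-12 - (-4)*(-5)) + 225)*13 = ((-12 - 1*20) + 225)*13 = ((-12 - 20) + 225)*13 = (-32 + 225)*13 = 193*13 = 2509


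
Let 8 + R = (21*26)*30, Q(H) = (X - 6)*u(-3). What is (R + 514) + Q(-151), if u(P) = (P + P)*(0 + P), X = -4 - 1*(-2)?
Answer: 16742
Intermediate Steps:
X = -2 (X = -4 + 2 = -2)
u(P) = 2*P² (u(P) = (2*P)*P = 2*P²)
Q(H) = -144 (Q(H) = (-2 - 6)*(2*(-3)²) = -16*9 = -8*18 = -144)
R = 16372 (R = -8 + (21*26)*30 = -8 + 546*30 = -8 + 16380 = 16372)
(R + 514) + Q(-151) = (16372 + 514) - 144 = 16886 - 144 = 16742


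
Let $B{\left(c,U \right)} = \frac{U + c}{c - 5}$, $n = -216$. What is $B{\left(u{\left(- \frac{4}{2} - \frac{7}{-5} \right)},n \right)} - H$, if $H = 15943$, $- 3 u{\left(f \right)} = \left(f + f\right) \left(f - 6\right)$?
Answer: $- \frac{3039647}{191} \approx -15914.0$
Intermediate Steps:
$u{\left(f \right)} = - \frac{2 f \left(-6 + f\right)}{3}$ ($u{\left(f \right)} = - \frac{\left(f + f\right) \left(f - 6\right)}{3} = - \frac{2 f \left(-6 + f\right)}{3}$)
$B{\left(c,U \right)} = \frac{U + c}{-5 + c}$
$B{\left(u{\left(- \frac{4}{2} - \frac{7}{-5} \right)},n \right)} - H = \frac{-216 + \frac{2 \left(- \frac{4}{2} - \frac{7}{-5}\right) \left(6 - \left(- \frac{4}{2} - \frac{7}{-5}\right)\right)}{3}}{-5 + \frac{2 \left(- \frac{4}{2} - \frac{7}{-5}\right) \left(6 - \left(- \frac{4}{2} - \frac{7}{-5}\right)\right)}{3}} - 15943 = \frac{-216 + \frac{2 \left(\left(-4\right) \frac{1}{2} - - \frac{7}{5}\right) \left(6 - \left(\left(-4\right) \frac{1}{2} - - \frac{7}{5}\right)\right)}{3}}{-5 + \frac{2 \left(\left(-4\right) \frac{1}{2} - - \frac{7}{5}\right) \left(6 - \left(\left(-4\right) \frac{1}{2} - - \frac{7}{5}\right)\right)}{3}} - 15943 = \frac{-216 + \frac{2 \left(-2 + \frac{7}{5}\right) \left(6 - \left(-2 + \frac{7}{5}\right)\right)}{3}}{-5 + \frac{2 \left(-2 + \frac{7}{5}\right) \left(6 - \left(-2 + \frac{7}{5}\right)\right)}{3}} - 15943 = \frac{-216 + \frac{2}{3} \left(- \frac{3}{5}\right) \left(6 - - \frac{3}{5}\right)}{-5 + \frac{2}{3} \left(- \frac{3}{5}\right) \left(6 - - \frac{3}{5}\right)} - 15943 = \frac{-216 + \frac{2}{3} \left(- \frac{3}{5}\right) \left(6 + \frac{3}{5}\right)}{-5 + \frac{2}{3} \left(- \frac{3}{5}\right) \left(6 + \frac{3}{5}\right)} - 15943 = \frac{-216 + \frac{2}{3} \left(- \frac{3}{5}\right) \frac{33}{5}}{-5 + \frac{2}{3} \left(- \frac{3}{5}\right) \frac{33}{5}} - 15943 = \frac{-216 - \frac{66}{25}}{-5 - \frac{66}{25}} - 15943 = \frac{1}{- \frac{191}{25}} \left(- \frac{5466}{25}\right) - 15943 = \left(- \frac{25}{191}\right) \left(- \frac{5466}{25}\right) - 15943 = \frac{5466}{191} - 15943 = - \frac{3039647}{191}$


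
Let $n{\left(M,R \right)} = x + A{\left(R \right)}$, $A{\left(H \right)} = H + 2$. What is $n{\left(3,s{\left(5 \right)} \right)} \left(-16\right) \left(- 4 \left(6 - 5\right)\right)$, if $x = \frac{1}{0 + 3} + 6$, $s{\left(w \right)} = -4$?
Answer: $\frac{832}{3} \approx 277.33$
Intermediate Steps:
$A{\left(H \right)} = 2 + H$
$x = \frac{19}{3}$ ($x = \frac{1}{3} + 6 = \frac{19}{3} \approx 6.3333$)
$n{\left(M,R \right)} = \frac{25}{3} + R$ ($n{\left(M,R \right)} = \frac{19}{3} + \left(2 + R\right) = \frac{25}{3} + R$)
$n{\left(3,s{\left(5 \right)} \right)} \left(-16\right) \left(- 4 \left(6 - 5\right)\right) = \left(\frac{25}{3} - 4\right) \left(-16\right) \left(- 4 \left(6 - 5\right)\right) = \frac{13}{3} \left(-16\right) \left(\left(-4\right) 1\right) = \left(- \frac{208}{3}\right) \left(-4\right) = \frac{832}{3}$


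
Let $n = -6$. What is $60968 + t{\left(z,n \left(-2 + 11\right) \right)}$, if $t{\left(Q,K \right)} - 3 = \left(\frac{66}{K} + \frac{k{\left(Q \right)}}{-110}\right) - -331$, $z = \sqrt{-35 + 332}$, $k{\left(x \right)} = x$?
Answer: $\frac{551707}{9} - \frac{3 \sqrt{33}}{110} \approx 61301.0$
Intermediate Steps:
$z = 3 \sqrt{33}$ ($z = \sqrt{297} = 3 \sqrt{33} \approx 17.234$)
$t{\left(Q,K \right)} = 334 + \frac{66}{K} - \frac{Q}{110}$ ($t{\left(Q,K \right)} = 3 - \left(-331 - \frac{66}{K} - \frac{Q}{-110}\right) = 3 + \left(\left(\frac{66}{K} + Q \left(- \frac{1}{110}\right)\right) + 331\right) = 3 - \left(-331 - \frac{66}{K} + \frac{Q}{110}\right) = 3 + \left(331 + \frac{66}{K} - \frac{Q}{110}\right) = 334 + \frac{66}{K} - \frac{Q}{110}$)
$60968 + t{\left(z,n \left(-2 + 11\right) \right)} = 60968 + \left(334 + \frac{66}{\left(-6\right) \left(-2 + 11\right)} - \frac{3 \sqrt{33}}{110}\right) = 60968 + \left(334 + \frac{66}{\left(-6\right) 9} - \frac{3 \sqrt{33}}{110}\right) = 60968 + \left(334 + \frac{66}{-54} - \frac{3 \sqrt{33}}{110}\right) = 60968 + \left(334 + 66 \left(- \frac{1}{54}\right) - \frac{3 \sqrt{33}}{110}\right) = 60968 - \left(- \frac{2995}{9} + \frac{3 \sqrt{33}}{110}\right) = 60968 + \left(\frac{2995}{9} - \frac{3 \sqrt{33}}{110}\right) = \frac{551707}{9} - \frac{3 \sqrt{33}}{110}$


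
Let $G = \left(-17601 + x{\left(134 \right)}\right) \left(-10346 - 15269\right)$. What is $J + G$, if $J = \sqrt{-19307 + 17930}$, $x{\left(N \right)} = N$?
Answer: $447417205 + 9 i \sqrt{17} \approx 4.4742 \cdot 10^{8} + 37.108 i$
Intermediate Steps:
$G = 447417205$ ($G = \left(-17601 + 134\right) \left(-10346 - 15269\right) = \left(-17467\right) \left(-25615\right) = 447417205$)
$J = 9 i \sqrt{17}$ ($J = \sqrt{-1377} = 9 i \sqrt{17} \approx 37.108 i$)
$J + G = 9 i \sqrt{17} + 447417205 = 447417205 + 9 i \sqrt{17}$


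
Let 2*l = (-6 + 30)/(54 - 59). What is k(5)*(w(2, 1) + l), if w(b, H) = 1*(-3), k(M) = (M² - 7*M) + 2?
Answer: 216/5 ≈ 43.200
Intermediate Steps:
k(M) = 2 + M² - 7*M
w(b, H) = -3
l = -12/5 (l = ((-6 + 30)/(54 - 59))/2 = (24/(-5))/2 = (24*(-⅕))/2 = (½)*(-24/5) = -12/5 ≈ -2.4000)
k(5)*(w(2, 1) + l) = (2 + 5² - 7*5)*(-3 - 12/5) = (2 + 25 - 35)*(-27/5) = -8*(-27/5) = 216/5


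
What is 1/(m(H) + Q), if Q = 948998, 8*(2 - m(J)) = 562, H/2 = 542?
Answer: 4/3795719 ≈ 1.0538e-6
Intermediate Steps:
H = 1084 (H = 2*542 = 1084)
m(J) = -273/4 (m(J) = 2 - ⅛*562 = 2 - 281/4 = -273/4)
1/(m(H) + Q) = 1/(-273/4 + 948998) = 1/(3795719/4) = 4/3795719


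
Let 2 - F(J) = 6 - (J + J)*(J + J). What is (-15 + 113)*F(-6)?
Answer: 13720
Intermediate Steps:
F(J) = -4 + 4*J² (F(J) = 2 - (6 - (J + J)*(J + J)) = 2 - (6 - 2*J*2*J) = 2 - (6 - 4*J²) = 2 + (-6 + 4*J²) = -4 + 4*J²)
(-15 + 113)*F(-6) = (-15 + 113)*(-4 + 4*(-6)²) = 98*(-4 + 4*36) = 98*(-4 + 144) = 98*140 = 13720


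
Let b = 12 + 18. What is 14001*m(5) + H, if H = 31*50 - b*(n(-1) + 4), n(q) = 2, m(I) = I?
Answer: 71375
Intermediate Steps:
b = 30
H = 1370 (H = 31*50 - 30*(2 + 4) = 1550 - 30*6 = 1550 - 1*180 = 1550 - 180 = 1370)
14001*m(5) + H = 14001*5 + 1370 = 70005 + 1370 = 71375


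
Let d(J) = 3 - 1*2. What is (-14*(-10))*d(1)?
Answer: 140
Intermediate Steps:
d(J) = 1 (d(J) = 3 - 2 = 1)
(-14*(-10))*d(1) = -14*(-10)*1 = 140*1 = 140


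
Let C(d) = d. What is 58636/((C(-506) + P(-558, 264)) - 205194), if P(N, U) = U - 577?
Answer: -58636/206013 ≈ -0.28462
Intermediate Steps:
P(N, U) = -577 + U
58636/((C(-506) + P(-558, 264)) - 205194) = 58636/((-506 + (-577 + 264)) - 205194) = 58636/((-506 - 313) - 205194) = 58636/(-819 - 205194) = 58636/(-206013) = 58636*(-1/206013) = -58636/206013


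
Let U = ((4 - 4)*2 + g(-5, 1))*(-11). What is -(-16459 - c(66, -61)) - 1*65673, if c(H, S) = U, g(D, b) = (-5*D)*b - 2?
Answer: -49467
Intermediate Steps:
g(D, b) = -2 - 5*D*b (g(D, b) = -5*D*b - 2 = -2 - 5*D*b)
U = -253 (U = ((4 - 4)*2 + (-2 - 5*(-5)*1))*(-11) = (0*2 + (-2 + 25))*(-11) = (0 + 23)*(-11) = 23*(-11) = -253)
c(H, S) = -253
-(-16459 - c(66, -61)) - 1*65673 = -(-16459 - 1*(-253)) - 1*65673 = -(-16459 + 253) - 65673 = -1*(-16206) - 65673 = 16206 - 65673 = -49467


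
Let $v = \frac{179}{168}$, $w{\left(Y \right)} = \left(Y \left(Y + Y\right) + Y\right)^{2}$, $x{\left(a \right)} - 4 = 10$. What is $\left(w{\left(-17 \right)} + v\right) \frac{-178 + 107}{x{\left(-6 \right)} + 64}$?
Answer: $- \frac{3754004797}{13104} \approx -2.8648 \cdot 10^{5}$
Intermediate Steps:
$x{\left(a \right)} = 14$ ($x{\left(a \right)} = 4 + 10 = 14$)
$w{\left(Y \right)} = \left(Y + 2 Y^{2}\right)^{2}$ ($w{\left(Y \right)} = \left(Y 2 Y + Y\right)^{2} = \left(2 Y^{2} + Y\right)^{2} = \left(Y + 2 Y^{2}\right)^{2}$)
$v = \frac{179}{168}$ ($v = 179 \cdot \frac{1}{168} = \frac{179}{168} \approx 1.0655$)
$\left(w{\left(-17 \right)} + v\right) \frac{-178 + 107}{x{\left(-6 \right)} + 64} = \left(\left(-17\right)^{2} \left(1 + 2 \left(-17\right)\right)^{2} + \frac{179}{168}\right) \frac{-178 + 107}{14 + 64} = \left(289 \left(1 - 34\right)^{2} + \frac{179}{168}\right) \left(- \frac{71}{78}\right) = \left(289 \left(-33\right)^{2} + \frac{179}{168}\right) \left(\left(-71\right) \frac{1}{78}\right) = \left(289 \cdot 1089 + \frac{179}{168}\right) \left(- \frac{71}{78}\right) = \left(314721 + \frac{179}{168}\right) \left(- \frac{71}{78}\right) = \frac{52873307}{168} \left(- \frac{71}{78}\right) = - \frac{3754004797}{13104}$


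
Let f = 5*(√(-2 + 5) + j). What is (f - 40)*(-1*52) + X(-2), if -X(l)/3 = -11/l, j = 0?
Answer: 4127/2 - 260*√3 ≈ 1613.2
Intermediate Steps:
X(l) = 33/l (X(l) = -(-33)/l = 33/l)
f = 5*√3 (f = 5*(√(-2 + 5) + 0) = 5*(√3 + 0) = 5*√3 ≈ 8.6602)
(f - 40)*(-1*52) + X(-2) = (5*√3 - 40)*(-1*52) + 33/(-2) = (-40 + 5*√3)*(-52) + 33*(-½) = (2080 - 260*√3) - 33/2 = 4127/2 - 260*√3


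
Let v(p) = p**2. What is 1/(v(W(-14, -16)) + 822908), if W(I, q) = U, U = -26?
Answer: 1/823584 ≈ 1.2142e-6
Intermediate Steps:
W(I, q) = -26
1/(v(W(-14, -16)) + 822908) = 1/((-26)**2 + 822908) = 1/(676 + 822908) = 1/823584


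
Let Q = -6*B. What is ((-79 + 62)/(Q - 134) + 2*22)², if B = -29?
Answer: 3038049/1600 ≈ 1898.8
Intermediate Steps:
Q = 174 (Q = -6*(-29) = 174)
((-79 + 62)/(Q - 134) + 2*22)² = ((-79 + 62)/(174 - 134) + 2*22)² = (-17/40 + 44)² = (1743/40)² = 3038049/1600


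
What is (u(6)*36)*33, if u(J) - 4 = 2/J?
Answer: 5148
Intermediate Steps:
u(J) = 4 + 2/J
(u(6)*36)*33 = ((4 + 2/6)*36)*33 = ((4 + 2*(⅙))*36)*33 = ((4 + ⅓)*36)*33 = ((13/3)*36)*33 = 156*33 = 5148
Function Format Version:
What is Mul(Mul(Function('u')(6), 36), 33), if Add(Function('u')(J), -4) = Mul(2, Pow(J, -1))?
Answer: 5148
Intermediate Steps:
Function('u')(J) = Add(4, Mul(2, Pow(J, -1)))
Mul(Mul(Function('u')(6), 36), 33) = Mul(Mul(Add(4, Mul(2, Pow(6, -1))), 36), 33) = Mul(Mul(Add(4, Mul(2, Rational(1, 6))), 36), 33) = Mul(Mul(Add(4, Rational(1, 3)), 36), 33) = Mul(Mul(Rational(13, 3), 36), 33) = Mul(156, 33) = 5148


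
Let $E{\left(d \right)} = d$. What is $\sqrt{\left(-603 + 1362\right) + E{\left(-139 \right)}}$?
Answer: $2 \sqrt{155} \approx 24.9$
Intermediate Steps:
$\sqrt{\left(-603 + 1362\right) + E{\left(-139 \right)}} = \sqrt{\left(-603 + 1362\right) - 139} = \sqrt{759 - 139} = \sqrt{620} = 2 \sqrt{155}$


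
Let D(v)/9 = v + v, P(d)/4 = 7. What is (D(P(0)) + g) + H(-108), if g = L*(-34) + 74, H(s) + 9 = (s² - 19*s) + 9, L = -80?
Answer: 17014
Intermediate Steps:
H(s) = s² - 19*s (H(s) = -9 + ((s² - 19*s) + 9) = -9 + (9 + s² - 19*s) = s² - 19*s)
P(d) = 28 (P(d) = 4*7 = 28)
D(v) = 18*v (D(v) = 9*(v + v) = 9*(2*v) = 18*v)
g = 2794 (g = -80*(-34) + 74 = 2720 + 74 = 2794)
(D(P(0)) + g) + H(-108) = (18*28 + 2794) - 108*(-19 - 108) = (504 + 2794) - 108*(-127) = 3298 + 13716 = 17014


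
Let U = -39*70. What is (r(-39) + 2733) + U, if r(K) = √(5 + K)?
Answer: 3 + I*√34 ≈ 3.0 + 5.831*I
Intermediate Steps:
U = -2730
(r(-39) + 2733) + U = (√(5 - 39) + 2733) - 2730 = (√(-34) + 2733) - 2730 = (I*√34 + 2733) - 2730 = (2733 + I*√34) - 2730 = 3 + I*√34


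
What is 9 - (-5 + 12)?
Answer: 2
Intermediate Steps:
9 - (-5 + 12) = 9 - 7 = 2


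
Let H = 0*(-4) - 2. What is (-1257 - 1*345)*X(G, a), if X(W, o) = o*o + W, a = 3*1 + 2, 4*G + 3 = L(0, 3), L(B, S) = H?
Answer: -76095/2 ≈ -38048.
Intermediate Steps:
H = -2 (H = 0 - 2 = -2)
L(B, S) = -2
G = -5/4 (G = -¾ + (¼)*(-2) = -¾ - ½ = -5/4 ≈ -1.2500)
a = 5 (a = 3 + 2 = 5)
X(W, o) = W + o² (X(W, o) = o² + W = W + o²)
(-1257 - 1*345)*X(G, a) = (-1257 - 1*345)*(-5/4 + 5²) = (-1257 - 345)*(-5/4 + 25) = -1602*95/4 = -76095/2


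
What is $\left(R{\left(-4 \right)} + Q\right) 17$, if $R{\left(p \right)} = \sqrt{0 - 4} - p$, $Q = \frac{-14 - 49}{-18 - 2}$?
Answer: $\frac{2431}{20} + 34 i \approx 121.55 + 34.0 i$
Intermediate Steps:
$Q = \frac{63}{20}$ ($Q = - \frac{63}{-20} = \left(-63\right) \left(- \frac{1}{20}\right) = \frac{63}{20} \approx 3.15$)
$R{\left(p \right)} = - p + 2 i$ ($R{\left(p \right)} = \sqrt{-4} - p = 2 i - p = - p + 2 i$)
$\left(R{\left(-4 \right)} + Q\right) 17 = \left(\left(\left(-1\right) \left(-4\right) + 2 i\right) + \frac{63}{20}\right) 17 = \left(\left(4 + 2 i\right) + \frac{63}{20}\right) 17 = \left(\frac{143}{20} + 2 i\right) 17 = \frac{2431}{20} + 34 i$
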